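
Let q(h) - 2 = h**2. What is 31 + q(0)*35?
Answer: 101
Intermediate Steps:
q(h) = 2 + h**2
31 + q(0)*35 = 31 + (2 + 0**2)*35 = 31 + (2 + 0)*35 = 31 + 2*35 = 31 + 70 = 101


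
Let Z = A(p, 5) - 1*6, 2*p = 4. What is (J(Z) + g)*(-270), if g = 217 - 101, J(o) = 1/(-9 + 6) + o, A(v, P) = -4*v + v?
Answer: -27990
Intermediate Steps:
p = 2 (p = (1/2)*4 = 2)
A(v, P) = -3*v
Z = -12 (Z = -3*2 - 1*6 = -6 - 6 = -12)
J(o) = -1/3 + o (J(o) = 1/(-3) + o = -1/3 + o)
g = 116
(J(Z) + g)*(-270) = ((-1/3 - 12) + 116)*(-270) = (-37/3 + 116)*(-270) = (311/3)*(-270) = -27990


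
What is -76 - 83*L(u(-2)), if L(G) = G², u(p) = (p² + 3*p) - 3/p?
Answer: -387/4 ≈ -96.750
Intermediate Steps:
u(p) = p² - 3/p + 3*p
-76 - 83*L(u(-2)) = -76 - 83*(-3 + (-2)²*(3 - 2))²/4 = -76 - 83*(-3 + 4*1)²/4 = -76 - 83*(-3 + 4)²/4 = -76 - 83*(-½*1)² = -76 - 83*(-½)² = -76 - 83*¼ = -76 - 83/4 = -387/4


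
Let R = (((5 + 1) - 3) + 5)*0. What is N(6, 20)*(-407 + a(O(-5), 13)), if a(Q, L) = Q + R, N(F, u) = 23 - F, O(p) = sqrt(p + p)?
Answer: -6919 + 17*I*sqrt(10) ≈ -6919.0 + 53.759*I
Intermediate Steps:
O(p) = sqrt(2)*sqrt(p) (O(p) = sqrt(2*p) = sqrt(2)*sqrt(p))
R = 0 (R = ((6 - 3) + 5)*0 = (3 + 5)*0 = 8*0 = 0)
a(Q, L) = Q (a(Q, L) = Q + 0 = Q)
N(6, 20)*(-407 + a(O(-5), 13)) = (23 - 1*6)*(-407 + sqrt(2)*sqrt(-5)) = (23 - 6)*(-407 + sqrt(2)*(I*sqrt(5))) = 17*(-407 + I*sqrt(10)) = -6919 + 17*I*sqrt(10)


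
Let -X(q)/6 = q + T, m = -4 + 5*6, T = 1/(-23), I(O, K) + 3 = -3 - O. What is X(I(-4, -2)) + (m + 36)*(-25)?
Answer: -35368/23 ≈ -1537.7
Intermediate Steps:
I(O, K) = -6 - O (I(O, K) = -3 + (-3 - O) = -6 - O)
T = -1/23 ≈ -0.043478
m = 26 (m = -4 + 30 = 26)
X(q) = 6/23 - 6*q (X(q) = -6*(q - 1/23) = -6*(-1/23 + q) = 6/23 - 6*q)
X(I(-4, -2)) + (m + 36)*(-25) = (6/23 - 6*(-6 - 1*(-4))) + (26 + 36)*(-25) = (6/23 - 6*(-6 + 4)) + 62*(-25) = (6/23 - 6*(-2)) - 1550 = (6/23 + 12) - 1550 = 282/23 - 1550 = -35368/23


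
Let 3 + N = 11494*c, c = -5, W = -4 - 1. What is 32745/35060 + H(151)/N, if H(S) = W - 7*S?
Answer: 383837421/403000676 ≈ 0.95245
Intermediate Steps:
W = -5
H(S) = -5 - 7*S
N = -57473 (N = -3 + 11494*(-5) = -3 - 57470 = -57473)
32745/35060 + H(151)/N = 32745/35060 + (-5 - 7*151)/(-57473) = 32745*(1/35060) + (-5 - 1057)*(-1/57473) = 6549/7012 - 1062*(-1/57473) = 6549/7012 + 1062/57473 = 383837421/403000676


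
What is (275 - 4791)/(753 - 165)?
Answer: -1129/147 ≈ -7.6803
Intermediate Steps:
(275 - 4791)/(753 - 165) = -4516/588 = -4516*1/588 = -1129/147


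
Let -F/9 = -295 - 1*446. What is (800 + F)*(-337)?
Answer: -2517053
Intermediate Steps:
F = 6669 (F = -9*(-295 - 1*446) = -9*(-295 - 446) = -9*(-741) = 6669)
(800 + F)*(-337) = (800 + 6669)*(-337) = 7469*(-337) = -2517053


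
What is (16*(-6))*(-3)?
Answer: 288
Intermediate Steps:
(16*(-6))*(-3) = -96*(-3) = 288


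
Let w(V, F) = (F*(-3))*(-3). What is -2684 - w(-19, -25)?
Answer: -2459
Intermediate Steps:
w(V, F) = 9*F (w(V, F) = -3*F*(-3) = 9*F)
-2684 - w(-19, -25) = -2684 - 9*(-25) = -2684 - 1*(-225) = -2684 + 225 = -2459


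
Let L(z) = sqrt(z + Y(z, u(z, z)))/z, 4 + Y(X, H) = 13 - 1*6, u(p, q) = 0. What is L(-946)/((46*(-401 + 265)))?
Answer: I*sqrt(943)/5918176 ≈ 5.1888e-6*I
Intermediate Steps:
Y(X, H) = 3 (Y(X, H) = -4 + (13 - 1*6) = -4 + (13 - 6) = -4 + 7 = 3)
L(z) = sqrt(3 + z)/z (L(z) = sqrt(z + 3)/z = sqrt(3 + z)/z)
L(-946)/((46*(-401 + 265))) = (sqrt(3 - 946)/(-946))/((46*(-401 + 265))) = (-I*sqrt(943)/946)/((46*(-136))) = -I*sqrt(943)/946/(-6256) = -I*sqrt(943)/946*(-1/6256) = I*sqrt(943)/5918176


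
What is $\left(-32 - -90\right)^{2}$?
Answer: $3364$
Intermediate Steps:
$\left(-32 - -90\right)^{2} = \left(-32 + 90\right)^{2} = 58^{2} = 3364$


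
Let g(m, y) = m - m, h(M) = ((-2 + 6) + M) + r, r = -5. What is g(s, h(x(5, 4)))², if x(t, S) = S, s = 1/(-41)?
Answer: 0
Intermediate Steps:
s = -1/41 ≈ -0.024390
h(M) = -1 + M (h(M) = ((-2 + 6) + M) - 5 = (4 + M) - 5 = -1 + M)
g(m, y) = 0
g(s, h(x(5, 4)))² = 0² = 0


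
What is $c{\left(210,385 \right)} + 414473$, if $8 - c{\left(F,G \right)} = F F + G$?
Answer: $369996$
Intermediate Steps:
$c{\left(F,G \right)} = 8 - G - F^{2}$ ($c{\left(F,G \right)} = 8 - \left(F F + G\right) = 8 - \left(F^{2} + G\right) = 8 - \left(G + F^{2}\right) = 8 - G - F^{2}$)
$c{\left(210,385 \right)} + 414473 = \left(8 - 385 - 210^{2}\right) + 414473 = \left(8 - 385 - 44100\right) + 414473 = -44477 + 414473 = 369996$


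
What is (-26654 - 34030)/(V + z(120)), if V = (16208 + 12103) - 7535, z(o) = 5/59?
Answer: -3580356/1225789 ≈ -2.9209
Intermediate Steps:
z(o) = 5/59 (z(o) = 5*(1/59) = 5/59)
V = 20776 (V = 28311 - 7535 = 20776)
(-26654 - 34030)/(V + z(120)) = (-26654 - 34030)/(20776 + 5/59) = -60684/1225789/59 = -60684*59/1225789 = -3580356/1225789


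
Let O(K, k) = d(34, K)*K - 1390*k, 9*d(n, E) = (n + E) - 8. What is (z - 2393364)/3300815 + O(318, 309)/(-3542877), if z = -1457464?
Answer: -36796191622678/35083144634265 ≈ -1.0488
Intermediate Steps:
d(n, E) = -8/9 + E/9 + n/9 (d(n, E) = ((n + E) - 8)/9 = ((E + n) - 8)/9 = (-8 + E + n)/9 = -8/9 + E/9 + n/9)
O(K, k) = -1390*k + K*(26/9 + K/9) (O(K, k) = (-8/9 + K/9 + (⅑)*34)*K - 1390*k = (-8/9 + K/9 + 34/9)*K - 1390*k = (26/9 + K/9)*K - 1390*k = K*(26/9 + K/9) - 1390*k = -1390*k + K*(26/9 + K/9))
(z - 2393364)/3300815 + O(318, 309)/(-3542877) = (-1457464 - 2393364)/3300815 + (-1390*309 + (⅑)*318*(26 + 318))/(-3542877) = -3850828*1/3300815 + (-429510 + (⅑)*318*344)*(-1/3542877) = -3850828/3300815 + (-429510 + 36464/3)*(-1/3542877) = -3850828/3300815 - 1252066/3*(-1/3542877) = -3850828/3300815 + 1252066/10628631 = -36796191622678/35083144634265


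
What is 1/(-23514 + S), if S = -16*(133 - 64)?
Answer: -1/24618 ≈ -4.0621e-5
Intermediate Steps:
S = -1104 (S = -16*69 = -1104)
1/(-23514 + S) = 1/(-23514 - 1104) = 1/(-24618) = -1/24618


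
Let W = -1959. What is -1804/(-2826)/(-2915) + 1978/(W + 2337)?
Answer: 41145623/7863345 ≈ 5.2326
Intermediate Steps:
-1804/(-2826)/(-2915) + 1978/(W + 2337) = -1804/(-2826)/(-2915) + 1978/(-1959 + 2337) = -1804*(-1/2826)*(-1/2915) + 1978/378 = (902/1413)*(-1/2915) + 1978*(1/378) = -82/374445 + 989/189 = 41145623/7863345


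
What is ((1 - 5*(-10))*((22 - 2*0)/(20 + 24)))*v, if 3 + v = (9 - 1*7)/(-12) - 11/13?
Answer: -5321/52 ≈ -102.33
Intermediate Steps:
v = -313/78 (v = -3 + ((9 - 1*7)/(-12) - 11/13) = -3 + ((9 - 7)*(-1/12) - 11*1/13) = -3 + (2*(-1/12) - 11/13) = -3 + (-⅙ - 11/13) = -3 - 79/78 = -313/78 ≈ -4.0128)
((1 - 5*(-10))*((22 - 2*0)/(20 + 24)))*v = ((1 - 5*(-10))*((22 - 2*0)/(20 + 24)))*(-313/78) = ((1 - 1*(-50))*((22 + 0)/44))*(-313/78) = ((1 + 50)*(22*(1/44)))*(-313/78) = (51*(½))*(-313/78) = (51/2)*(-313/78) = -5321/52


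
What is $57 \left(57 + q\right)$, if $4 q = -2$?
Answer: $\frac{6441}{2} \approx 3220.5$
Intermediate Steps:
$q = - \frac{1}{2}$ ($q = \frac{1}{4} \left(-2\right) = - \frac{1}{2} \approx -0.5$)
$57 \left(57 + q\right) = 57 \left(57 - \frac{1}{2}\right) = 57 \cdot \frac{113}{2} = \frac{6441}{2}$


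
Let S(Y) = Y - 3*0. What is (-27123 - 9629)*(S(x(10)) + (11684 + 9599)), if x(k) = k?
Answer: -782560336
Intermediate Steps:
S(Y) = Y (S(Y) = Y + 0 = Y)
(-27123 - 9629)*(S(x(10)) + (11684 + 9599)) = (-27123 - 9629)*(10 + (11684 + 9599)) = -36752*(10 + 21283) = -36752*21293 = -782560336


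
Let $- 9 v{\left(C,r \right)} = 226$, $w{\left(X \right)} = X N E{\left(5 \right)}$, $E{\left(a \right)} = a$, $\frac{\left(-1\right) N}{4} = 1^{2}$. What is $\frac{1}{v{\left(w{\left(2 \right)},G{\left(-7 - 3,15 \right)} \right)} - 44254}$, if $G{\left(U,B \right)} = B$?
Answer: $- \frac{9}{398512} \approx -2.2584 \cdot 10^{-5}$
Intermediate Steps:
$N = -4$ ($N = - 4 \cdot 1^{2} = \left(-4\right) 1 = -4$)
$w{\left(X \right)} = - 20 X$ ($w{\left(X \right)} = X \left(-4\right) 5 = - 4 X 5 = - 20 X$)
$v{\left(C,r \right)} = - \frac{226}{9}$ ($v{\left(C,r \right)} = \left(- \frac{1}{9}\right) 226 = - \frac{226}{9}$)
$\frac{1}{v{\left(w{\left(2 \right)},G{\left(-7 - 3,15 \right)} \right)} - 44254} = \frac{1}{- \frac{226}{9} - 44254} = \frac{1}{- \frac{398512}{9}} = - \frac{9}{398512}$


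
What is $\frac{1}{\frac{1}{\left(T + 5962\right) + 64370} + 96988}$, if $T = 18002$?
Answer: $\frac{88334}{8567337993} \approx 1.0311 \cdot 10^{-5}$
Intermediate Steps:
$\frac{1}{\frac{1}{\left(T + 5962\right) + 64370} + 96988} = \frac{1}{\frac{1}{\left(18002 + 5962\right) + 64370} + 96988} = \frac{1}{\frac{1}{23964 + 64370} + 96988} = \frac{1}{\frac{1}{88334} + 96988} = \frac{1}{\frac{8567337993}{88334}} = \frac{88334}{8567337993}$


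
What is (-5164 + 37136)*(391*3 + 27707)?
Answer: 923351360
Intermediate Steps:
(-5164 + 37136)*(391*3 + 27707) = 31972*(1173 + 27707) = 31972*28880 = 923351360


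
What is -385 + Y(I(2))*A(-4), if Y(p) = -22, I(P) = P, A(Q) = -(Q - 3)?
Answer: -539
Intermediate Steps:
A(Q) = 3 - Q (A(Q) = -(-3 + Q) = 3 - Q)
-385 + Y(I(2))*A(-4) = -385 - 22*(3 - 1*(-4)) = -385 - 22*(3 + 4) = -385 - 22*7 = -385 - 154 = -539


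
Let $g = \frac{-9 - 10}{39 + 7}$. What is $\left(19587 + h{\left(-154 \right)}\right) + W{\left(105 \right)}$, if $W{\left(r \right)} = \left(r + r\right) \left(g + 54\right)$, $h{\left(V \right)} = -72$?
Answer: $\frac{707670}{23} \approx 30768.0$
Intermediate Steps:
$g = - \frac{19}{46} \approx -0.41304$
$W{\left(r \right)} = \frac{2465 r}{23}$ ($W{\left(r \right)} = \left(r + r\right) \left(- \frac{19}{46} + 54\right) = 2 r \frac{2465}{46} = \frac{2465 r}{23}$)
$\left(19587 + h{\left(-154 \right)}\right) + W{\left(105 \right)} = \left(19587 - 72\right) + \frac{2465}{23} \cdot 105 = 19515 + \frac{258825}{23} = \frac{707670}{23}$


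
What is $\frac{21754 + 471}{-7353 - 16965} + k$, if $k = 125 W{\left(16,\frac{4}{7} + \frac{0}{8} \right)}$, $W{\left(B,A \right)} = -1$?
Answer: $- \frac{437425}{3474} \approx -125.91$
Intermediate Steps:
$k = -125$ ($k = 125 \left(-1\right) = -125$)
$\frac{21754 + 471}{-7353 - 16965} + k = \frac{21754 + 471}{-7353 - 16965} - 125 = \frac{22225}{-24318} - 125 = 22225 \left(- \frac{1}{24318}\right) - 125 = - \frac{3175}{3474} - 125 = - \frac{437425}{3474}$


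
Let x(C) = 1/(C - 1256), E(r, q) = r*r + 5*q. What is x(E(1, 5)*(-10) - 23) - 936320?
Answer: -1440996481/1539 ≈ -9.3632e+5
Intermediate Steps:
E(r, q) = r² + 5*q
x(C) = 1/(-1256 + C)
x(E(1, 5)*(-10) - 23) - 936320 = 1/(-1256 + ((1² + 5*5)*(-10) - 23)) - 936320 = 1/(-1256 + ((1 + 25)*(-10) - 23)) - 936320 = 1/(-1256 + (26*(-10) - 23)) - 936320 = 1/(-1256 + (-260 - 23)) - 936320 = 1/(-1256 - 283) - 936320 = 1/(-1539) - 936320 = -1/1539 - 936320 = -1440996481/1539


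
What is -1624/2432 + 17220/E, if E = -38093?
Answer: -12967759/11580272 ≈ -1.1198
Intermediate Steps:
-1624/2432 + 17220/E = -1624/2432 + 17220/(-38093) = -1624*1/2432 + 17220*(-1/38093) = -203/304 - 17220/38093 = -12967759/11580272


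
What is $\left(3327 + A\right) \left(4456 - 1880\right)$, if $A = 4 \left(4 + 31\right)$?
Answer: $8930992$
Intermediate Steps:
$A = 140$ ($A = 4 \cdot 35 = 140$)
$\left(3327 + A\right) \left(4456 - 1880\right) = \left(3327 + 140\right) \left(4456 - 1880\right) = 3467 \cdot 2576 = 8930992$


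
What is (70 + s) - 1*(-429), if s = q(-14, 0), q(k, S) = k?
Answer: 485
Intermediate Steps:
s = -14
(70 + s) - 1*(-429) = (70 - 14) - 1*(-429) = 56 + 429 = 485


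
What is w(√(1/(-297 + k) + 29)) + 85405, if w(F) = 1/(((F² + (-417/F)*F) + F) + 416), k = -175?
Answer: 14363074186685/168175961 - 944*√1615066/168175961 ≈ 85405.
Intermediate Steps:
w(F) = 1/(-1 + F + F²) (w(F) = 1/(((F² - 417) + F) + 416) = 1/(((-417 + F²) + F) + 416) = 1/((-417 + F + F²) + 416) = 1/(-1 + F + F²))
w(√(1/(-297 + k) + 29)) + 85405 = 1/(-1 + √(1/(-297 - 175) + 29) + (√(1/(-297 - 175) + 29))²) + 85405 = 1/(-1 + √(1/(-472) + 29) + (√(1/(-472) + 29))²) + 85405 = 1/(-1 + √(-1/472 + 29) + (√(-1/472 + 29))²) + 85405 = 1/(-1 + √(13687/472) + (√(13687/472))²) + 85405 = 1/(-1 + √1615066/236 + (√1615066/236)²) + 85405 = 1/(-1 + √1615066/236 + 13687/472) + 85405 = 1/(13215/472 + √1615066/236) + 85405 = 85405 + 1/(13215/472 + √1615066/236)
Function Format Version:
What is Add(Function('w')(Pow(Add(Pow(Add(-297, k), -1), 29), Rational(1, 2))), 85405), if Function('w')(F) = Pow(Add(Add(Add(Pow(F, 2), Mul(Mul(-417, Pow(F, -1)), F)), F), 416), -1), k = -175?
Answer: Add(Rational(14363074186685, 168175961), Mul(Rational(-944, 168175961), Pow(1615066, Rational(1, 2)))) ≈ 85405.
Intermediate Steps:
Function('w')(F) = Pow(Add(-1, F, Pow(F, 2)), -1) (Function('w')(F) = Pow(Add(Add(Add(Pow(F, 2), -417), F), 416), -1) = Pow(Add(Add(Add(-417, Pow(F, 2)), F), 416), -1) = Pow(Add(Add(-417, F, Pow(F, 2)), 416), -1) = Pow(Add(-1, F, Pow(F, 2)), -1))
Add(Function('w')(Pow(Add(Pow(Add(-297, k), -1), 29), Rational(1, 2))), 85405) = Add(Pow(Add(-1, Pow(Add(Pow(Add(-297, -175), -1), 29), Rational(1, 2)), Pow(Pow(Add(Pow(Add(-297, -175), -1), 29), Rational(1, 2)), 2)), -1), 85405) = Add(Pow(Add(-1, Pow(Add(Pow(-472, -1), 29), Rational(1, 2)), Pow(Pow(Add(Pow(-472, -1), 29), Rational(1, 2)), 2)), -1), 85405) = Add(Pow(Add(-1, Pow(Add(Rational(-1, 472), 29), Rational(1, 2)), Pow(Pow(Add(Rational(-1, 472), 29), Rational(1, 2)), 2)), -1), 85405) = Add(Pow(Add(-1, Pow(Rational(13687, 472), Rational(1, 2)), Pow(Pow(Rational(13687, 472), Rational(1, 2)), 2)), -1), 85405) = Add(Pow(Add(-1, Mul(Rational(1, 236), Pow(1615066, Rational(1, 2))), Pow(Mul(Rational(1, 236), Pow(1615066, Rational(1, 2))), 2)), -1), 85405) = Add(Pow(Add(-1, Mul(Rational(1, 236), Pow(1615066, Rational(1, 2))), Rational(13687, 472)), -1), 85405) = Add(Pow(Add(Rational(13215, 472), Mul(Rational(1, 236), Pow(1615066, Rational(1, 2)))), -1), 85405) = Add(85405, Pow(Add(Rational(13215, 472), Mul(Rational(1, 236), Pow(1615066, Rational(1, 2)))), -1))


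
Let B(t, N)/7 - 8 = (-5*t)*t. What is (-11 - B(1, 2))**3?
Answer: -32768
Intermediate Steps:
B(t, N) = 56 - 35*t**2 (B(t, N) = 56 + 7*((-5*t)*t) = 56 + 7*(-5*t**2) = 56 - 35*t**2)
(-11 - B(1, 2))**3 = (-11 - (56 - 35*1**2))**3 = (-11 - (56 - 35*1))**3 = (-11 - (56 - 35))**3 = (-11 - 1*21)**3 = (-11 - 21)**3 = (-32)**3 = -32768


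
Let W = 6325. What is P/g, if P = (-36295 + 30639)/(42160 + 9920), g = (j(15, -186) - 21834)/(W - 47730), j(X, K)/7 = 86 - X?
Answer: -836381/3968682 ≈ -0.21075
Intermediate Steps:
j(X, K) = 602 - 7*X (j(X, K) = 7*(86 - X) = 602 - 7*X)
g = 21337/41405 (g = ((602 - 7*15) - 21834)/(6325 - 47730) = ((602 - 105) - 21834)/(-41405) = (497 - 21834)*(-1/41405) = -21337*(-1/41405) = 21337/41405 ≈ 0.51532)
P = -101/930 (P = -5656/52080 = -5656*1/52080 = -101/930 ≈ -0.10860)
P/g = -101/(930*21337/41405) = -101/930*41405/21337 = -836381/3968682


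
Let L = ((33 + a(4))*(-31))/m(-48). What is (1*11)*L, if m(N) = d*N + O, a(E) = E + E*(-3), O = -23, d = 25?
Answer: 8525/1223 ≈ 6.9706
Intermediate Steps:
a(E) = -2*E (a(E) = E - 3*E = -2*E)
m(N) = -23 + 25*N (m(N) = 25*N - 23 = -23 + 25*N)
L = 775/1223 (L = ((33 - 2*4)*(-31))/(-23 + 25*(-48)) = ((33 - 8)*(-31))/(-23 - 1200) = (25*(-31))/(-1223) = -775*(-1/1223) = 775/1223 ≈ 0.63369)
(1*11)*L = (1*11)*(775/1223) = 11*(775/1223) = 8525/1223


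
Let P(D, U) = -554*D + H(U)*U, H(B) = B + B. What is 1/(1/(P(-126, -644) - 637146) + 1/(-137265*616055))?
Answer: 403026255114450/1537500499 ≈ 2.6213e+5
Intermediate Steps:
H(B) = 2*B
P(D, U) = -554*D + 2*U**2 (P(D, U) = -554*D + (2*U)*U = -554*D + 2*U**2)
1/(1/(P(-126, -644) - 637146) + 1/(-137265*616055)) = 1/(1/((-554*(-126) + 2*(-644)**2) - 637146) + 1/(-137265*616055)) = 1/(1/((69804 + 2*414736) - 637146) - 1/137265*1/616055) = 1/(1/((69804 + 829472) - 637146) - 1/84562789575) = 1/(1/(899276 - 637146) - 1/84562789575) = 1/(1/262130 - 1/84562789575) = 1/(1537500499/403026255114450) = 403026255114450/1537500499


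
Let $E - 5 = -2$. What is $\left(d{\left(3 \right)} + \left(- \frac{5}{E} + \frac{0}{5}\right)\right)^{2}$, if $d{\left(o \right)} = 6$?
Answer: $\frac{169}{9} \approx 18.778$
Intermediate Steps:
$E = 3$ ($E = 5 - 2 = 3$)
$\left(d{\left(3 \right)} + \left(- \frac{5}{E} + \frac{0}{5}\right)\right)^{2} = \left(6 + \left(- \frac{5}{3} + \frac{0}{5}\right)\right)^{2} = \left(6 + \left(\left(-5\right) \frac{1}{3} + 0 \cdot \frac{1}{5}\right)\right)^{2} = \left(6 + \left(- \frac{5}{3} + 0\right)\right)^{2} = \left(6 - \frac{5}{3}\right)^{2} = \left(\frac{13}{3}\right)^{2} = \frac{169}{9}$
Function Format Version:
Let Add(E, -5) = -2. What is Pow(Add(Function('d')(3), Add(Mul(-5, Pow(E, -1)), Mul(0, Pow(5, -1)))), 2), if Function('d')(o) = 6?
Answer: Rational(169, 9) ≈ 18.778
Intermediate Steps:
E = 3 (E = Add(5, -2) = 3)
Pow(Add(Function('d')(3), Add(Mul(-5, Pow(E, -1)), Mul(0, Pow(5, -1)))), 2) = Pow(Add(6, Add(Mul(-5, Pow(3, -1)), Mul(0, Pow(5, -1)))), 2) = Pow(Add(6, Add(Mul(-5, Rational(1, 3)), Mul(0, Rational(1, 5)))), 2) = Pow(Add(6, Add(Rational(-5, 3), 0)), 2) = Pow(Add(6, Rational(-5, 3)), 2) = Pow(Rational(13, 3), 2) = Rational(169, 9)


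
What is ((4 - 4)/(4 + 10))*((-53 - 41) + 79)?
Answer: 0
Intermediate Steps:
((4 - 4)/(4 + 10))*((-53 - 41) + 79) = (0/14)*(-94 + 79) = (0*(1/14))*(-15) = 0*(-15) = 0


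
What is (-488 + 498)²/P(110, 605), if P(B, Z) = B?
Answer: 10/11 ≈ 0.90909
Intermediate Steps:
(-488 + 498)²/P(110, 605) = (-488 + 498)²/110 = 10²*(1/110) = 100*(1/110) = 10/11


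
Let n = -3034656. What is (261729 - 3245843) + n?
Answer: -6018770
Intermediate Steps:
(261729 - 3245843) + n = (261729 - 3245843) - 3034656 = -2984114 - 3034656 = -6018770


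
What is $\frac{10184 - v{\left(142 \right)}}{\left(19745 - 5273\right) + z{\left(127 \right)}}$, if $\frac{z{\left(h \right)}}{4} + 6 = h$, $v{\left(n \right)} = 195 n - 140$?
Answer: $- \frac{8683}{7478} \approx -1.1611$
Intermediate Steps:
$v{\left(n \right)} = -140 + 195 n$
$z{\left(h \right)} = -24 + 4 h$
$\frac{10184 - v{\left(142 \right)}}{\left(19745 - 5273\right) + z{\left(127 \right)}} = \frac{10184 - \left(-140 + 195 \cdot 142\right)}{\left(19745 - 5273\right) + \left(-24 + 4 \cdot 127\right)} = \frac{10184 - \left(-140 + 27690\right)}{\left(19745 - 5273\right) + \left(-24 + 508\right)} = \frac{10184 - 27550}{14472 + 484} = \frac{10184 - 27550}{14956} = \left(-17366\right) \frac{1}{14956} = - \frac{8683}{7478}$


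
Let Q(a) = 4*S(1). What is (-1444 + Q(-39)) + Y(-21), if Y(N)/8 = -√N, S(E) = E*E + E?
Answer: -1436 - 8*I*√21 ≈ -1436.0 - 36.661*I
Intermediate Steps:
S(E) = E + E² (S(E) = E² + E = E + E²)
Q(a) = 8 (Q(a) = 4*(1*(1 + 1)) = 4*(1*2) = 4*2 = 8)
Y(N) = -8*√N (Y(N) = 8*(-√N) = -8*√N)
(-1444 + Q(-39)) + Y(-21) = (-1444 + 8) - 8*I*√21 = -1436 - 8*I*√21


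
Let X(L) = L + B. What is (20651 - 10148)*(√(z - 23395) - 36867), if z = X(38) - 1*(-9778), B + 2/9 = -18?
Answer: -387214101 + 17505*I*√4895 ≈ -3.8721e+8 + 1.2247e+6*I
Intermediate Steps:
B = -164/9 (B = -2/9 - 18 = -164/9 ≈ -18.222)
X(L) = -164/9 + L (X(L) = L - 164/9 = -164/9 + L)
z = 88180/9 (z = (-164/9 + 38) - 1*(-9778) = 178/9 + 9778 = 88180/9 ≈ 9797.8)
(20651 - 10148)*(√(z - 23395) - 36867) = (20651 - 10148)*(√(88180/9 - 23395) - 36867) = 10503*(√(-122375/9) - 36867) = 10503*(5*I*√4895/3 - 36867) = 10503*(-36867 + 5*I*√4895/3) = -387214101 + 17505*I*√4895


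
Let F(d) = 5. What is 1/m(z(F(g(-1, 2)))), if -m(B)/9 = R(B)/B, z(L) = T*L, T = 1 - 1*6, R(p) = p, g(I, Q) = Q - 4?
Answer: -⅑ ≈ -0.11111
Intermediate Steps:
g(I, Q) = -4 + Q
T = -5 (T = 1 - 6 = -5)
z(L) = -5*L
m(B) = -9 (m(B) = -9*B/B = -9*1 = -9)
1/m(z(F(g(-1, 2)))) = 1/(-9) = -⅑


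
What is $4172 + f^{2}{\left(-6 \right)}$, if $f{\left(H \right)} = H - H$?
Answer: $4172$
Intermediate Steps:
$f{\left(H \right)} = 0$
$4172 + f^{2}{\left(-6 \right)} = 4172 + 0^{2} = 4172 + 0 = 4172$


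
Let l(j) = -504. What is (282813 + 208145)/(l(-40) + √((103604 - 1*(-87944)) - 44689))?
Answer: -3586128/1553 - 21346*√146859/4659 ≈ -4065.0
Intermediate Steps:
(282813 + 208145)/(l(-40) + √((103604 - 1*(-87944)) - 44689)) = (282813 + 208145)/(-504 + √((103604 - 1*(-87944)) - 44689)) = 490958/(-504 + √((103604 + 87944) - 44689)) = 490958/(-504 + √(191548 - 44689)) = 490958/(-504 + √146859)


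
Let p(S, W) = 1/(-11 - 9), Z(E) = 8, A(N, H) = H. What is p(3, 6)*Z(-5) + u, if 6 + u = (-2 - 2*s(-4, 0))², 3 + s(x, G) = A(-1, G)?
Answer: 48/5 ≈ 9.6000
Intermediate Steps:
s(x, G) = -3 + G
p(S, W) = -1/20 (p(S, W) = 1/(-20) = -1/20)
u = 10 (u = -6 + (-2 - 2*(-3 + 0))² = -6 + (-2 - 2*(-3))² = -6 + (-2 + 6)² = -6 + 4² = -6 + 16 = 10)
p(3, 6)*Z(-5) + u = -1/20*8 + 10 = -⅖ + 10 = 48/5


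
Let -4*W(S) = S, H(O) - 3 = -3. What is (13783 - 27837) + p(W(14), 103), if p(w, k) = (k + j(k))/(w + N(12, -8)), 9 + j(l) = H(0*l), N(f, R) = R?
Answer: -323430/23 ≈ -14062.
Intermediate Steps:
H(O) = 0 (H(O) = 3 - 3 = 0)
j(l) = -9 (j(l) = -9 + 0 = -9)
W(S) = -S/4
p(w, k) = (-9 + k)/(-8 + w) (p(w, k) = (k - 9)/(w - 8) = (-9 + k)/(-8 + w))
(13783 - 27837) + p(W(14), 103) = (13783 - 27837) + (-9 + 103)/(-8 - ¼*14) = -14054 + 94/(-8 - 7/2) = -14054 + 94/(-23/2) = -14054 - 2/23*94 = -14054 - 188/23 = -323430/23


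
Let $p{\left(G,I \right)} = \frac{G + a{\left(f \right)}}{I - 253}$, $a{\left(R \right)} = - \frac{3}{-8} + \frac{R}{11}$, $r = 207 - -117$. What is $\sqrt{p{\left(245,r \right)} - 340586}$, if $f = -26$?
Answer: $\frac{i \sqrt{3323873430966}}{3124} \approx 583.59 i$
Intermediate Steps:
$r = 324$ ($r = 207 + 117 = 324$)
$a{\left(R \right)} = \frac{3}{8} + \frac{R}{11}$ ($a{\left(R \right)} = \left(-3\right) \left(- \frac{1}{8}\right) + R \frac{1}{11} = \frac{3}{8} + \frac{R}{11}$)
$p{\left(G,I \right)} = \frac{- \frac{175}{88} + G}{-253 + I}$ ($p{\left(G,I \right)} = \frac{G + \left(\frac{3}{8} + \frac{1}{11} \left(-26\right)\right)}{I - 253} = \frac{G + \left(\frac{3}{8} - \frac{26}{11}\right)}{-253 + I} = \frac{G - \frac{175}{88}}{-253 + I} = \frac{- \frac{175}{88} + G}{-253 + I}$)
$\sqrt{p{\left(245,r \right)} - 340586} = \sqrt{\frac{- \frac{175}{88} + 245}{-253 + 324} - 340586} = \sqrt{\frac{1}{71} \cdot \frac{21385}{88} - 340586} = \sqrt{\frac{21385}{6248} - 340586} = \sqrt{- \frac{2127959943}{6248}} = \frac{i \sqrt{3323873430966}}{3124}$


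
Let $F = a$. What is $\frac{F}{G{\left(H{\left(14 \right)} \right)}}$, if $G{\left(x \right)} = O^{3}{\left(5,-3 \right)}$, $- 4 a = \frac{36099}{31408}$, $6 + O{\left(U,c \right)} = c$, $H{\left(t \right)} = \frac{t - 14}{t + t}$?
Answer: $\frac{1337}{3392064} \approx 0.00039416$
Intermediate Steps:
$H{\left(t \right)} = \frac{-14 + t}{2 t}$
$O{\left(U,c \right)} = -6 + c$
$a = - \frac{36099}{125632}$ ($a = - \frac{36099 \cdot \frac{1}{31408}}{4} = \left(- \frac{1}{4}\right) \frac{36099}{31408} = - \frac{36099}{125632} \approx -0.28734$)
$G{\left(x \right)} = -729$ ($G{\left(x \right)} = \left(-6 - 3\right)^{3} = \left(-9\right)^{3} = -729$)
$F = - \frac{36099}{125632} \approx -0.28734$
$\frac{F}{G{\left(H{\left(14 \right)} \right)}} = - \frac{36099}{125632 \left(-729\right)} = \left(- \frac{36099}{125632}\right) \left(- \frac{1}{729}\right) = \frac{1337}{3392064}$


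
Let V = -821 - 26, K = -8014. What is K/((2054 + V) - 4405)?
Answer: 4007/1599 ≈ 2.5059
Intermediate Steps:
V = -847
K/((2054 + V) - 4405) = -8014/((2054 - 847) - 4405) = -8014/(1207 - 4405) = -8014/(-3198) = -8014*(-1/3198) = 4007/1599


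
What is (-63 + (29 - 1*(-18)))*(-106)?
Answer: 1696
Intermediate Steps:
(-63 + (29 - 1*(-18)))*(-106) = (-63 + (29 + 18))*(-106) = (-63 + 47)*(-106) = -16*(-106) = 1696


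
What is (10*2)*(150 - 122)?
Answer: 560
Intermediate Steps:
(10*2)*(150 - 122) = 20*28 = 560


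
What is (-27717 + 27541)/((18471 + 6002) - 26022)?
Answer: 176/1549 ≈ 0.11362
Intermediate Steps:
(-27717 + 27541)/((18471 + 6002) - 26022) = -176/(24473 - 26022) = -176/(-1549) = -176*(-1/1549) = 176/1549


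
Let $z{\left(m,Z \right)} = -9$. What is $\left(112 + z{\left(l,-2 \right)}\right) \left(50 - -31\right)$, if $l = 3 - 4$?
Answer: $8343$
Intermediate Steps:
$l = -1$ ($l = 3 - 4 = -1$)
$\left(112 + z{\left(l,-2 \right)}\right) \left(50 - -31\right) = \left(112 - 9\right) \left(50 - -31\right) = 103 \left(50 + 31\right) = 103 \cdot 81 = 8343$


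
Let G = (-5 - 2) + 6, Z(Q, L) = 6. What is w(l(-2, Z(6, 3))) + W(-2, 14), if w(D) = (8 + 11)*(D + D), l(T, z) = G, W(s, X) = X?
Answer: -24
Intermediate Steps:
G = -1 (G = -7 + 6 = -1)
l(T, z) = -1
w(D) = 38*D (w(D) = 19*(2*D) = 38*D)
w(l(-2, Z(6, 3))) + W(-2, 14) = 38*(-1) + 14 = -38 + 14 = -24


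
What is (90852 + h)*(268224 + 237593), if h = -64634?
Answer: 13261510106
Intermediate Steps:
(90852 + h)*(268224 + 237593) = (90852 - 64634)*(268224 + 237593) = 26218*505817 = 13261510106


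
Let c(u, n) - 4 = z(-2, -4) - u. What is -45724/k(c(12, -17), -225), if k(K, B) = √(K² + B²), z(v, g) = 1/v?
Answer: -91448*√202789/202789 ≈ -203.07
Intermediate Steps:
c(u, n) = 7/2 - u (c(u, n) = 4 + (1/(-2) - u) = 4 + (-½ - u) = 7/2 - u)
k(K, B) = √(B² + K²)
-45724/k(c(12, -17), -225) = -45724/√((-225)² + (7/2 - 1*12)²) = -45724/√(50625 + (7/2 - 12)²) = -45724/√(50625 + (-17/2)²) = -45724/√(50625 + 289/4) = -45724*2*√202789/202789 = -91448*√202789/202789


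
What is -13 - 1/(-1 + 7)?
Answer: -79/6 ≈ -13.167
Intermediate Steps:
-13 - 1/(-1 + 7) = -13 - 1/6 = -13 - 1*⅙ = -13 - ⅙ = -79/6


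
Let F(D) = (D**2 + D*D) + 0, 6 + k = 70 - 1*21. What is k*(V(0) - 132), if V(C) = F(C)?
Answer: -5676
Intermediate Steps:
k = 43 (k = -6 + (70 - 1*21) = -6 + (70 - 21) = -6 + 49 = 43)
F(D) = 2*D**2 (F(D) = (D**2 + D**2) + 0 = 2*D**2 + 0 = 2*D**2)
V(C) = 2*C**2
k*(V(0) - 132) = 43*(2*0**2 - 132) = 43*(2*0 - 132) = 43*(0 - 132) = 43*(-132) = -5676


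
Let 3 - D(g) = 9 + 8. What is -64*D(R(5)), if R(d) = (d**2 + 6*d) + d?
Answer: 896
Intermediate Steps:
R(d) = d**2 + 7*d
D(g) = -14 (D(g) = 3 - (9 + 8) = 3 - 1*17 = 3 - 17 = -14)
-64*D(R(5)) = -64*(-14) = 896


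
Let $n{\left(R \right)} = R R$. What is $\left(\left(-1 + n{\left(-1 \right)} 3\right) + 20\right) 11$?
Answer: $242$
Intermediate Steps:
$n{\left(R \right)} = R^{2}$
$\left(\left(-1 + n{\left(-1 \right)} 3\right) + 20\right) 11 = \left(\left(-1 + \left(-1\right)^{2} \cdot 3\right) + 20\right) 11 = \left(\left(-1 + 1 \cdot 3\right) + 20\right) 11 = \left(\left(-1 + 3\right) + 20\right) 11 = \left(2 + 20\right) 11 = 22 \cdot 11 = 242$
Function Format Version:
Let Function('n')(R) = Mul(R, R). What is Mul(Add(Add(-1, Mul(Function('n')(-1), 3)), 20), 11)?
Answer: 242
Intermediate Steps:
Function('n')(R) = Pow(R, 2)
Mul(Add(Add(-1, Mul(Function('n')(-1), 3)), 20), 11) = Mul(Add(Add(-1, Mul(Pow(-1, 2), 3)), 20), 11) = Mul(Add(Add(-1, Mul(1, 3)), 20), 11) = Mul(Add(Add(-1, 3), 20), 11) = Mul(Add(2, 20), 11) = Mul(22, 11) = 242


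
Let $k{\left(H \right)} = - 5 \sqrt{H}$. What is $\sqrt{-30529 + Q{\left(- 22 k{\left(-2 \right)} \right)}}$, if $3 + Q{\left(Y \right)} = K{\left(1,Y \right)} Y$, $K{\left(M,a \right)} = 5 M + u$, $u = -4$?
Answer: $\sqrt{-30532 + 110 i \sqrt{2}} \approx 0.4451 + 174.73 i$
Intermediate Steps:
$K{\left(M,a \right)} = -4 + 5 M$ ($K{\left(M,a \right)} = 5 M - 4 = -4 + 5 M$)
$Q{\left(Y \right)} = -3 + Y$ ($Q{\left(Y \right)} = -3 + \left(-4 + 5 \cdot 1\right) Y = -3 + \left(-4 + 5\right) Y = -3 + 1 Y = -3 + Y$)
$\sqrt{-30529 + Q{\left(- 22 k{\left(-2 \right)} \right)}} = \sqrt{-30529 - \left(3 + 22 \left(- 5 \sqrt{-2}\right)\right)} = \sqrt{-30529 - \left(3 + 22 \left(- 5 i \sqrt{2}\right)\right)} = \sqrt{-30529 - \left(3 - 110 i \sqrt{2}\right)} = \sqrt{-30532 + 110 i \sqrt{2}}$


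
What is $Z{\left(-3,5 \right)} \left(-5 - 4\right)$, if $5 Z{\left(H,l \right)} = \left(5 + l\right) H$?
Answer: $54$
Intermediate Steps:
$Z{\left(H,l \right)} = \frac{H \left(5 + l\right)}{5}$ ($Z{\left(H,l \right)} = \frac{\left(5 + l\right) H}{5} = \frac{H \left(5 + l\right)}{5}$)
$Z{\left(-3,5 \right)} \left(-5 - 4\right) = \frac{1}{5} \left(-3\right) \left(5 + 5\right) \left(-5 - 4\right) = \frac{1}{5} \left(-3\right) 10 \left(-5 - 4\right) = \left(-6\right) \left(-9\right) = 54$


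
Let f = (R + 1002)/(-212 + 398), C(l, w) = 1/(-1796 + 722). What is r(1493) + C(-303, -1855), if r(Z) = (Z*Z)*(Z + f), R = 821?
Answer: 18588135831610/5549 ≈ 3.3498e+9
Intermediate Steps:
C(l, w) = -1/1074 (C(l, w) = 1/(-1074) = -1/1074)
f = 1823/186 (f = (821 + 1002)/(-212 + 398) = 1823/186 ≈ 9.8011)
r(Z) = Z**2*(1823/186 + Z) (r(Z) = (Z*Z)*(Z + 1823/186) = Z**2*(1823/186 + Z))
r(1493) + C(-303, -1855) = 1493**2*(1823/186 + 1493) - 1/1074 = 2229049*(279521/186) - 1/1074 = 623066005529/186 - 1/1074 = 18588135831610/5549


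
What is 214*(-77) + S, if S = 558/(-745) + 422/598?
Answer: -3670566537/222755 ≈ -16478.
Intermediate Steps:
S = -9647/222755 (S = 558*(-1/745) + 422*(1/598) = -558/745 + 211/299 = -9647/222755 ≈ -0.043308)
214*(-77) + S = 214*(-77) - 9647/222755 = -16478 - 9647/222755 = -3670566537/222755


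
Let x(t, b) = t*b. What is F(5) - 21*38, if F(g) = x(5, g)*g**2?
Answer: -173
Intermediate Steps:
x(t, b) = b*t
F(g) = 5*g**3 (F(g) = (g*5)*g**2 = (5*g)*g**2 = 5*g**3)
F(5) - 21*38 = 5*5**3 - 21*38 = 5*125 - 798 = 625 - 798 = -173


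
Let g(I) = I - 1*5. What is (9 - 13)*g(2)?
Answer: 12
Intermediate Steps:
g(I) = -5 + I (g(I) = I - 5 = -5 + I)
(9 - 13)*g(2) = (9 - 13)*(-5 + 2) = -4*(-3) = 12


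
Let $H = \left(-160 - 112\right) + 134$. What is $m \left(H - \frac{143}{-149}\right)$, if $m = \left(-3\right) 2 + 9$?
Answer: $- \frac{61257}{149} \approx -411.12$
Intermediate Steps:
$m = 3$ ($m = -6 + 9 = 3$)
$H = -138$ ($H = -272 + 134 = -138$)
$m \left(H - \frac{143}{-149}\right) = 3 \left(-138 - \frac{143}{-149}\right) = 3 \left(-138 - - \frac{143}{149}\right) = 3 \left(-138 + \frac{143}{149}\right) = 3 \left(- \frac{20419}{149}\right) = - \frac{61257}{149}$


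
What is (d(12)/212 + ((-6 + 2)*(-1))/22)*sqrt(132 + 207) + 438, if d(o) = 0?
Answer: 438 + 2*sqrt(339)/11 ≈ 441.35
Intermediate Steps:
(d(12)/212 + ((-6 + 2)*(-1))/22)*sqrt(132 + 207) + 438 = (0/212 + ((-6 + 2)*(-1))/22)*sqrt(132 + 207) + 438 = (0*(1/212) - 4*(-1)*(1/22))*sqrt(339) + 438 = (0 + 4*(1/22))*sqrt(339) + 438 = (0 + 2/11)*sqrt(339) + 438 = 2*sqrt(339)/11 + 438 = 438 + 2*sqrt(339)/11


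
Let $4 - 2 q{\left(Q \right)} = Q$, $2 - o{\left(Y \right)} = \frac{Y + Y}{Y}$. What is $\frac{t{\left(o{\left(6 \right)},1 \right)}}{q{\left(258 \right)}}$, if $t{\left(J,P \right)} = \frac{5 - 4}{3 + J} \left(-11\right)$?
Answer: $\frac{11}{381} \approx 0.028871$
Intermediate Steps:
$o{\left(Y \right)} = 0$ ($o{\left(Y \right)} = 2 - \frac{Y + Y}{Y} = 2 - \frac{2 Y}{Y} = 2 - 2 = 0$)
$q{\left(Q \right)} = 2 - \frac{Q}{2}$
$t{\left(J,P \right)} = - \frac{11}{3 + J}$ ($t{\left(J,P \right)} = 1 \frac{1}{3 + J} \left(-11\right) = \frac{1}{3 + J} \left(-11\right) = - \frac{11}{3 + J}$)
$\frac{t{\left(o{\left(6 \right)},1 \right)}}{q{\left(258 \right)}} = \frac{\left(-11\right) \frac{1}{3 + 0}}{2 - 129} = \frac{\left(-11\right) \frac{1}{3}}{2 - 129} = \frac{\left(-11\right) \frac{1}{3}}{-127} = \left(- \frac{11}{3}\right) \left(- \frac{1}{127}\right) = \frac{11}{381}$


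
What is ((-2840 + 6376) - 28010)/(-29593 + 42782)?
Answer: -24474/13189 ≈ -1.8556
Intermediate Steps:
((-2840 + 6376) - 28010)/(-29593 + 42782) = (3536 - 28010)/13189 = -24474*1/13189 = -24474/13189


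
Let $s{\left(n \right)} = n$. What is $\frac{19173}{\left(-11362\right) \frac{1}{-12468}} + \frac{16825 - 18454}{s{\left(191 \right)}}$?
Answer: $\frac{22819921713}{1085071} \approx 21031.0$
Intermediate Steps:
$\frac{19173}{\left(-11362\right) \frac{1}{-12468}} + \frac{16825 - 18454}{s{\left(191 \right)}} = \frac{19173}{\left(-11362\right) \frac{1}{-12468}} + \frac{16825 - 18454}{191} = \frac{19173}{\left(-11362\right) \left(- \frac{1}{12468}\right)} + \left(16825 - 18454\right) \frac{1}{191} = \frac{19173}{\frac{5681}{6234}} - \frac{1629}{191} = 19173 \cdot \frac{6234}{5681} - \frac{1629}{191} = \frac{119524482}{5681} - \frac{1629}{191} = \frac{22819921713}{1085071}$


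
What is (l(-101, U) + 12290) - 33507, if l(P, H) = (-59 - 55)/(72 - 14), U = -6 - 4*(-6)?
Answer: -615350/29 ≈ -21219.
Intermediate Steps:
U = 18 (U = -6 + 24 = 18)
l(P, H) = -57/29 (l(P, H) = -114/58 = -114*1/58 = -57/29)
(l(-101, U) + 12290) - 33507 = (-57/29 + 12290) - 33507 = 356353/29 - 33507 = -615350/29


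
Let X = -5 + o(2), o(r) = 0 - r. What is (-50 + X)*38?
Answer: -2166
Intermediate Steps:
o(r) = -r
X = -7 (X = -5 - 1*2 = -5 - 2 = -7)
(-50 + X)*38 = (-50 - 7)*38 = -57*38 = -2166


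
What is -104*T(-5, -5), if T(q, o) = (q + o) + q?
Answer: 1560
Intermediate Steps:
T(q, o) = o + 2*q (T(q, o) = (o + q) + q = o + 2*q)
-104*T(-5, -5) = -104*(-5 + 2*(-5)) = -104*(-5 - 10) = -104*(-15) = 1560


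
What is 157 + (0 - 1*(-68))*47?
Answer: 3353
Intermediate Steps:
157 + (0 - 1*(-68))*47 = 157 + (0 + 68)*47 = 157 + 68*47 = 157 + 3196 = 3353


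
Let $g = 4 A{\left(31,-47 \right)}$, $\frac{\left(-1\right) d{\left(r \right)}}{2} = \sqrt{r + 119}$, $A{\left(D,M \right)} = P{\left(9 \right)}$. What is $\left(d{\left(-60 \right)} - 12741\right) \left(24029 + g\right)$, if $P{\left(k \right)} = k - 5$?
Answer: $-306357345 - 48090 \sqrt{59} \approx -3.0673 \cdot 10^{8}$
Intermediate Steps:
$P{\left(k \right)} = -5 + k$
$A{\left(D,M \right)} = 4$ ($A{\left(D,M \right)} = -5 + 9 = 4$)
$d{\left(r \right)} = - 2 \sqrt{119 + r}$ ($d{\left(r \right)} = - 2 \sqrt{r + 119} = - 2 \sqrt{119 + r}$)
$g = 16$ ($g = 4 \cdot 4 = 16$)
$\left(d{\left(-60 \right)} - 12741\right) \left(24029 + g\right) = \left(- 2 \sqrt{119 - 60} - 12741\right) \left(24029 + 16\right) = \left(- 2 \sqrt{59} - 12741\right) 24045 = \left(-12741 - 2 \sqrt{59}\right) 24045 = -306357345 - 48090 \sqrt{59}$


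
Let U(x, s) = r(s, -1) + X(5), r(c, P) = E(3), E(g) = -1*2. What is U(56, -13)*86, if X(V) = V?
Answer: 258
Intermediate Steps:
E(g) = -2
r(c, P) = -2
U(x, s) = 3 (U(x, s) = -2 + 5 = 3)
U(56, -13)*86 = 3*86 = 258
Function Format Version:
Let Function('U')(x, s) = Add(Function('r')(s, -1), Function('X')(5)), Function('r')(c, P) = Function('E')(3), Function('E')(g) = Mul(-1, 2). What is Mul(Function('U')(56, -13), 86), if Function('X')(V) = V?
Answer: 258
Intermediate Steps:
Function('E')(g) = -2
Function('r')(c, P) = -2
Function('U')(x, s) = 3 (Function('U')(x, s) = Add(-2, 5) = 3)
Mul(Function('U')(56, -13), 86) = Mul(3, 86) = 258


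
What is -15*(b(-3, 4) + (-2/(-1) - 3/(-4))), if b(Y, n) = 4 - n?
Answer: -165/4 ≈ -41.250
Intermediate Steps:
-15*(b(-3, 4) + (-2/(-1) - 3/(-4))) = -15*((4 - 1*4) + (-2/(-1) - 3/(-4))) = -15*((4 - 4) + (-2*(-1) - 3*(-¼))) = -15*(0 + (2 + ¾)) = -15*(0 + 11/4) = -15*11/4 = -165/4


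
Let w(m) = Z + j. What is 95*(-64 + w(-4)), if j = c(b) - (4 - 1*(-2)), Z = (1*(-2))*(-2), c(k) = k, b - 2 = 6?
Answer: -5510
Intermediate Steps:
b = 8 (b = 2 + 6 = 8)
Z = 4 (Z = -2*(-2) = 4)
j = 2 (j = 8 - (4 - 1*(-2)) = 8 - (4 + 2) = 8 - 1*6 = 8 - 6 = 2)
w(m) = 6 (w(m) = 4 + 2 = 6)
95*(-64 + w(-4)) = 95*(-64 + 6) = 95*(-58) = -5510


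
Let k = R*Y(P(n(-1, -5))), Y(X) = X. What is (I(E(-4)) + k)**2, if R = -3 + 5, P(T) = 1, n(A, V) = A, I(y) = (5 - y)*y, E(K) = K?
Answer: 1156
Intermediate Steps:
I(y) = y*(5 - y)
R = 2
k = 2 (k = 2*1 = 2)
(I(E(-4)) + k)**2 = (-4*(5 - 1*(-4)) + 2)**2 = (-4*(5 + 4) + 2)**2 = (-4*9 + 2)**2 = (-36 + 2)**2 = (-34)**2 = 1156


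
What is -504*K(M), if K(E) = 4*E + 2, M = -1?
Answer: 1008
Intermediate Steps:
K(E) = 2 + 4*E
-504*K(M) = -504*(2 + 4*(-1)) = -504*(2 - 4) = -504*(-2) = 1008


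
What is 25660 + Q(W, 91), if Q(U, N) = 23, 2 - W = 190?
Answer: 25683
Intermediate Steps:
W = -188 (W = 2 - 1*190 = 2 - 190 = -188)
25660 + Q(W, 91) = 25660 + 23 = 25683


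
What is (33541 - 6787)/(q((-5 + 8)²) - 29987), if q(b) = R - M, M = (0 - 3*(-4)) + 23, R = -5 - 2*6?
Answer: -8918/10013 ≈ -0.89064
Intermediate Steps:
R = -17 (R = -5 - 12 = -17)
M = 35 (M = (0 + 12) + 23 = 12 + 23 = 35)
q(b) = -52 (q(b) = -17 - 1*35 = -17 - 35 = -52)
(33541 - 6787)/(q((-5 + 8)²) - 29987) = (33541 - 6787)/(-52 - 29987) = 26754/(-30039) = 26754*(-1/30039) = -8918/10013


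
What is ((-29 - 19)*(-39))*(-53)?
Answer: -99216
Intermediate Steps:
((-29 - 19)*(-39))*(-53) = -48*(-39)*(-53) = 1872*(-53) = -99216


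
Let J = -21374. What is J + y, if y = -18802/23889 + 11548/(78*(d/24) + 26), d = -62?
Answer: -59926721144/2795013 ≈ -21441.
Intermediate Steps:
y = -186113282/2795013 (y = -18802/23889 + 11548/(78*(-62/24) + 26) = -18802*1/23889 + 11548/(78*(-62*1/24) + 26) = -18802/23889 + 11548/(78*(-31/12) + 26) = -18802/23889 + 11548/(-403/2 + 26) = -18802/23889 + 11548/(-351/2) = -18802/23889 + 11548*(-2/351) = -18802/23889 - 23096/351 = -186113282/2795013 ≈ -66.588)
J + y = -21374 - 186113282/2795013 = -59926721144/2795013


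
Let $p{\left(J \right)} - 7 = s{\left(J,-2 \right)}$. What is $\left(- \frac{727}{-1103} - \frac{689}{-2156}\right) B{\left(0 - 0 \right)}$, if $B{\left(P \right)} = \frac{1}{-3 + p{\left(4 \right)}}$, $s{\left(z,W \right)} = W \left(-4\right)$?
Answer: $\frac{775793}{9512272} \approx 0.081557$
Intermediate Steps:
$s{\left(z,W \right)} = - 4 W$
$p{\left(J \right)} = 15$ ($p{\left(J \right)} = 7 - -8 = 7 + 8 = 15$)
$B{\left(P \right)} = \frac{1}{12}$ ($B{\left(P \right)} = \frac{1}{-3 + 15} = \frac{1}{12}$)
$\left(- \frac{727}{-1103} - \frac{689}{-2156}\right) B{\left(0 - 0 \right)} = \left(- \frac{727}{-1103} - \frac{689}{-2156}\right) \frac{1}{12} = \left(\left(-727\right) \left(- \frac{1}{1103}\right) - - \frac{689}{2156}\right) \frac{1}{12} = \left(\frac{727}{1103} + \frac{689}{2156}\right) \frac{1}{12} = \frac{2327379}{2378068} \cdot \frac{1}{12} = \frac{775793}{9512272}$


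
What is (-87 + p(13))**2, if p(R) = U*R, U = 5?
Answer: 484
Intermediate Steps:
p(R) = 5*R
(-87 + p(13))**2 = (-87 + 5*13)**2 = (-87 + 65)**2 = (-22)**2 = 484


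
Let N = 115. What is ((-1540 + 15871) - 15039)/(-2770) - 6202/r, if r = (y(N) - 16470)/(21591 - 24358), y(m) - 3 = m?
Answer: -1697293213/1617680 ≈ -1049.2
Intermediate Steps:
y(m) = 3 + m
r = 16352/2767 (r = ((3 + 115) - 16470)/(21591 - 24358) = (118 - 16470)/(-2767) = -16352*(-1/2767) = 16352/2767 ≈ 5.9097)
((-1540 + 15871) - 15039)/(-2770) - 6202/r = ((-1540 + 15871) - 15039)/(-2770) - 6202/16352/2767 = (14331 - 15039)*(-1/2770) - 6202*2767/16352 = -708*(-1/2770) - 1225781/1168 = 354/1385 - 1225781/1168 = -1697293213/1617680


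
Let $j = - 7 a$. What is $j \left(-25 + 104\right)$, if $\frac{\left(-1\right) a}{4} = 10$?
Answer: $22120$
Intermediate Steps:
$a = -40$ ($a = \left(-4\right) 10 = -40$)
$j = 280$ ($j = \left(-7\right) \left(-40\right) = 280$)
$j \left(-25 + 104\right) = 280 \left(-25 + 104\right) = 280 \cdot 79 = 22120$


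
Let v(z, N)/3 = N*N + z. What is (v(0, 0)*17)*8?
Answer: 0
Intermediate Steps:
v(z, N) = 3*z + 3*N² (v(z, N) = 3*(N*N + z) = 3*(N² + z) = 3*(z + N²) = 3*z + 3*N²)
(v(0, 0)*17)*8 = ((3*0 + 3*0²)*17)*8 = ((0 + 3*0)*17)*8 = ((0 + 0)*17)*8 = (0*17)*8 = 0*8 = 0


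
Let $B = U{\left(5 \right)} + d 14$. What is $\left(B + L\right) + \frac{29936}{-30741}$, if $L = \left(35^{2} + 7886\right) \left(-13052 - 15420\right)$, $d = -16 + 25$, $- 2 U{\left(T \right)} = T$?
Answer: $- \frac{15948939223789}{61482} \approx -2.5941 \cdot 10^{8}$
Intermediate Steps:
$U{\left(T \right)} = - \frac{T}{2}$
$d = 9$
$L = -259408392$ ($L = \left(1225 + 7886\right) \left(-28472\right) = 9111 \left(-28472\right) = -259408392$)
$B = \frac{247}{2}$ ($B = \left(- \frac{1}{2}\right) 5 + 9 \cdot 14 = - \frac{5}{2} + 126 = \frac{247}{2} \approx 123.5$)
$\left(B + L\right) + \frac{29936}{-30741} = \left(\frac{247}{2} - 259408392\right) + \frac{29936}{-30741} = - \frac{518816537}{2} + 29936 \left(- \frac{1}{30741}\right) = - \frac{518816537}{2} - \frac{29936}{30741} = - \frac{15948939223789}{61482}$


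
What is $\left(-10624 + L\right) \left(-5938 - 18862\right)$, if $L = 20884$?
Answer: $-254448000$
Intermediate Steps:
$\left(-10624 + L\right) \left(-5938 - 18862\right) = \left(-10624 + 20884\right) \left(-5938 - 18862\right) = 10260 \left(-24800\right) = -254448000$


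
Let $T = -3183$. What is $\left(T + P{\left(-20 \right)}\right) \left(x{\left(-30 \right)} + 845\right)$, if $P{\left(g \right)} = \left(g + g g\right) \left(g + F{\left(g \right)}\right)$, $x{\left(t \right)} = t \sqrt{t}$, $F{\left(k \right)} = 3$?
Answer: $-8148335 + 289290 i \sqrt{30} \approx -8.1483 \cdot 10^{6} + 1.5845 \cdot 10^{6} i$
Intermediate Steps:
$x{\left(t \right)} = t^{\frac{3}{2}}$
$P{\left(g \right)} = \left(3 + g\right) \left(g + g^{2}\right)$ ($P{\left(g \right)} = \left(g + g g\right) \left(g + 3\right) = \left(g + g^{2}\right) \left(3 + g\right) = \left(3 + g\right) \left(g + g^{2}\right)$)
$\left(T + P{\left(-20 \right)}\right) \left(x{\left(-30 \right)} + 845\right) = \left(-3183 - 20 \left(3 + \left(-20\right)^{2} + 4 \left(-20\right)\right)\right) \left(\left(-30\right)^{\frac{3}{2}} + 845\right) = \left(-3183 - 20 \left(3 + 400 - 80\right)\right) \left(- 30 i \sqrt{30} + 845\right) = \left(-3183 - 6460\right) \left(845 - 30 i \sqrt{30}\right) = - 9643 \left(845 - 30 i \sqrt{30}\right) = -8148335 + 289290 i \sqrt{30}$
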